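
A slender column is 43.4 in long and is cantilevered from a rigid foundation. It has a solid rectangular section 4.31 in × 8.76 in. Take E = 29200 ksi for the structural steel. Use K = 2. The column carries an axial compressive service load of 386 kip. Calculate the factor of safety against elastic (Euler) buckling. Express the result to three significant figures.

n ≈ 5.79

Buckling occurs about the weak axis: I_min = h·b³/12 with b = 4.31 in (the shorter side).
I_min = 8.76×4.31³/12 = 58.45 in⁴
Effective length L_e = K·L = 2 × 43.4 = 86.80 in
P_cr = π²EI / L_e² = π² × 29200×10³ × 58.45 / 86.80² = 2.236×10^6 lb
Factor of safety n = P_cr / P = 2235.6 / 386 = 5.79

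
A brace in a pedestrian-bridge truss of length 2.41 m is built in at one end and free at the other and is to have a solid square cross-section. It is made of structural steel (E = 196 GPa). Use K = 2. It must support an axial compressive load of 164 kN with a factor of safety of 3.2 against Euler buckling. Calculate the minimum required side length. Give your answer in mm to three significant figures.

Required P_cr = n·P = 3.2 × 164 = 524.8 kN
L_e = K·L = 2 × 2.41 = 4.820 m
Required I = P_cr·L_e²/(π²E) = 5.248×10^5 × 4.820² / (π² × 1.96×10^11) = 6.303×10^-6 m⁴
I_req = 6.303×10^6 mm⁴
Solid square: I = a⁴/12  ⇒  a = (12I)^(1/4) = (12×6.303×10^6)^(1/4) = 93.3 mm

a ≈ 93.3 mm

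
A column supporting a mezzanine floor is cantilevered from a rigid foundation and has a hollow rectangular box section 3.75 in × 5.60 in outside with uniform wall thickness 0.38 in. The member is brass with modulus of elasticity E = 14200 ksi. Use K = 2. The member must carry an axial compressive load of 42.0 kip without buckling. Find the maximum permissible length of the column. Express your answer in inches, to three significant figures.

Inner dimensions: h_i = 5.60 − 2×0.38 = 4.840 in, b_i = 3.75 − 2×0.38 = 2.990 in
Weak-axis I_min = (h_o·b_o³ − h_i·b_i³)/12 with b_o = 3.75, b_i = 2.990 in (shorter outer/inner sides).
I_min = (5.60×3.75³ − 4.840×2.990³)/12 = 13.83 in⁴
At the buckling limit P_cr = P = 4.200×10^4 lb
From P_cr = π²EI/(K·L)²:  L = (1/K)·√(π²EI/P_cr) = (1/2)·√(π²×1.42×10^7×13.83/4.200×10^4)
L = 107 in

L_max ≈ 107 in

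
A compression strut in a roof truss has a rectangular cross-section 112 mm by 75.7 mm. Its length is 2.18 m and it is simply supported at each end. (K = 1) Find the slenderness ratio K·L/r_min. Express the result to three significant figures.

λ ≈ 99.8

For a rectangle r_min = b/√12 = 75.7/√12 = 21.85 mm
L_e = K·L = 1 × 2.18 m = 2.180 m = 2180.0 mm
λ = L_e / r_min = 2180.0 / 21.85 = 99.8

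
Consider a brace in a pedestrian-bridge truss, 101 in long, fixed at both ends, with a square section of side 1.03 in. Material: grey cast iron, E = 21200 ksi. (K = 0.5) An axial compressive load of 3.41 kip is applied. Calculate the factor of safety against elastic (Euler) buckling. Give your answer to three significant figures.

I = a⁴/12 = 1.03⁴/12 = 9.379×10^-2 in⁴
Effective length L_e = K·L = 0.5 × 101 = 50.50 in
P_cr = π²EI / L_e² = π² × 21200×10³ × 9.379×10^-2 / 50.50² = 7.695×10^3 lb
Factor of safety n = P_cr / P = 7.6952 / 3.41 = 2.26

n ≈ 2.26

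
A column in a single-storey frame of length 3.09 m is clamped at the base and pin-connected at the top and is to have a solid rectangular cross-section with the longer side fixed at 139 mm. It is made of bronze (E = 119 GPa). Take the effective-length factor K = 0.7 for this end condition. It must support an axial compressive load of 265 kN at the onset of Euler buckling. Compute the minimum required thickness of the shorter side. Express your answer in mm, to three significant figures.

L_e = K·L = 0.7 × 3.09 = 2.163 m
Required I = P_cr·L_e²/(π²E) = 2.650×10^5 × 2.163² / (π² × 1.19×10^11) = 1.056×10^-6 m⁴
I_req = 1.056×10^6 mm⁴
Rectangle, weak axis: I_min = h·b³/12 with h = 139 mm fixed  ⇒  b = (12I/h)^(1/3) = 45.0 mm

b ≈ 45.0 mm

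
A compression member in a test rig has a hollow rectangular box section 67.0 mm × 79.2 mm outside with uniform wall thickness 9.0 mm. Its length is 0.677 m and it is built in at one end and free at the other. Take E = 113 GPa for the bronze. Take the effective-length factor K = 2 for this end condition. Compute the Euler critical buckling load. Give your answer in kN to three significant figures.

P_cr ≈ 843 kN

Inner dimensions: h_i = 79.2 − 2×9.0 = 61.20 mm, b_i = 67.0 − 2×9.0 = 49.00 mm
Weak-axis I_min = (h_o·b_o³ − h_i·b_i³)/12 with b_o = 67.0, b_i = 49.00 mm (shorter outer/inner sides).
I_min = (79.2×67.0³ − 61.20×49.00³)/12 = 1.385×10^6 mm⁴
I = 1.385×10^6 mm⁴ = 1.385×10^-6 m⁴
Effective length L_e = K·L = 2 × 0.677 = 1.354 m
P_cr = π²EI / L_e² = π² × 113×10⁹ × 1.385×10^-6 / 1.354² = 8.426×10^5 N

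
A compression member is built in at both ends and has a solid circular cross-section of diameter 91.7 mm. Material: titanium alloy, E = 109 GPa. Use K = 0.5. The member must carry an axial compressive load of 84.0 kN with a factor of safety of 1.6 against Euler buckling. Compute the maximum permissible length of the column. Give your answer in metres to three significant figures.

L_max ≈ 10.5 m

I = πd⁴/64 = π×91.7⁴/64 = 3.471×10^6 mm⁴
I = 3.471×10^-6 m⁴
Required critical load P_cr = n·P = 1.6 × 84.0 = 134.4 kN = 1.344×10^5 N
From P_cr = π²EI/(K·L)²:  L = (1/K)·√(π²EI/P_cr) = (1/0.5)·√(π²×1.09×10^11×3.471×10^-6/1.344×10^5)
L = 10.5 m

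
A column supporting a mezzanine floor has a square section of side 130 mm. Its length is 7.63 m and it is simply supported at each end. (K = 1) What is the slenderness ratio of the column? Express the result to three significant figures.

I = a⁴/12 = 130⁴/12 = 2.380×10^7 mm⁴
A = 1.690×10^4 mm²;  r_min = √(I/A) = √(2.380×10^7/1.690×10^4) = 37.53 mm
L_e = K·L = 1 × 7.63 m = 7.630 m = 7630.0 mm
λ = L_e / r_min = 7630.0 / 37.53 = 203

λ ≈ 203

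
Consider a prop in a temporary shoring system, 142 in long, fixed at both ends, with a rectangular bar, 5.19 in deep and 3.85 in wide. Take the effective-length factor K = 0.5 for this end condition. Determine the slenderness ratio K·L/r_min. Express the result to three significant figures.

For a rectangle r_min = b/√12 = 3.85/√12 = 1.111 in
L_e = K·L = 0.5 × 142 = 71.00 in
λ = L_e / r_min = 71.000 / 1.111 = 63.9

λ ≈ 63.9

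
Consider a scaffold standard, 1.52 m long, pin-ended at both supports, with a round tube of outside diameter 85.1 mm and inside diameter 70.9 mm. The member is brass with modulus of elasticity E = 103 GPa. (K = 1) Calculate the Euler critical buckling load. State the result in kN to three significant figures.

P_cr ≈ 587 kN

d_o = 85.1 mm, d_i = 70.9 mm
I = π(d_o⁴ − d_i⁴)/64 = π(85.1⁴ − 70.90⁴)/64 = 1.334×10^6 mm⁴
I = 1.334×10^6 mm⁴ = 1.334×10^-6 m⁴
Effective length L_e = K·L = 1 × 1.52 = 1.520 m
P_cr = π²EI / L_e² = π² × 103×10⁹ × 1.334×10^-6 / 1.520² = 5.870×10^5 N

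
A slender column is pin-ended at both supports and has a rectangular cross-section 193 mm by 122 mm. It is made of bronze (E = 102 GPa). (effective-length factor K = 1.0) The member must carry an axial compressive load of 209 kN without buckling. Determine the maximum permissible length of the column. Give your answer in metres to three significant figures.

Buckling occurs about the weak axis: I_min = h·b³/12 with b = 122 mm (the shorter side).
I_min = 193×122³/12 = 2.920×10^7 mm⁴
I = 2.920×10^-5 m⁴
At the buckling limit P_cr = P = 2.090×10^5 N
From P_cr = π²EI/(K·L)²:  L = (1/K)·√(π²EI/P_cr) = (1/1)·√(π²×1.02×10^11×2.920×10^-5/2.090×10^5)
L = 11.9 m

L_max ≈ 11.9 m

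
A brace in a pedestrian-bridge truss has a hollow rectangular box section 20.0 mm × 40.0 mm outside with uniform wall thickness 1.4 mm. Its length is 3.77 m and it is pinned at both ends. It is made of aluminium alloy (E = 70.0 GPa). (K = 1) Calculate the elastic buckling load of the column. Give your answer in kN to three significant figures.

P_cr ≈ 0.529 kN

Inner dimensions: h_i = 40.0 − 2×1.4 = 37.20 mm, b_i = 20.0 − 2×1.4 = 17.20 mm
Weak-axis I_min = (h_o·b_o³ − h_i·b_i³)/12 with b_o = 20.0, b_i = 17.20 mm (shorter outer/inner sides).
I_min = (40.0×20.0³ − 37.20×17.20³)/12 = 1.089×10^4 mm⁴
I = 1.089×10^4 mm⁴ = 1.089×10^-8 m⁴
Effective length L_e = K·L = 1 × 3.77 = 3.770 m
P_cr = π²EI / L_e² = π² × 70.0×10⁹ × 1.089×10^-8 / 3.770² = 529.5 N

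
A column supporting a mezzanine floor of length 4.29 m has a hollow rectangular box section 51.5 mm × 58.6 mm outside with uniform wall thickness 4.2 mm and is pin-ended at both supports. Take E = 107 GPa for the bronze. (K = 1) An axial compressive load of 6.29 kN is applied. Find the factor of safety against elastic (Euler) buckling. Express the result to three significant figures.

n ≈ 3.03

Inner dimensions: h_i = 58.6 − 2×4.2 = 50.20 mm, b_i = 51.5 − 2×4.2 = 43.10 mm
Weak-axis I_min = (h_o·b_o³ − h_i·b_i³)/12 with b_o = 51.5, b_i = 43.10 mm (shorter outer/inner sides).
I_min = (58.6×51.5³ − 50.20×43.10³)/12 = 3.321×10^5 mm⁴
I = 3.321×10^5 mm⁴ = 3.321×10^-7 m⁴
Effective length L_e = K·L = 1 × 4.29 = 4.290 m
P_cr = π²EI / L_e² = π² × 107×10⁹ × 3.321×10^-7 / 4.290² = 1.906×10^4 N
Factor of safety n = P_cr / P = 19.056 / 6.29 = 3.03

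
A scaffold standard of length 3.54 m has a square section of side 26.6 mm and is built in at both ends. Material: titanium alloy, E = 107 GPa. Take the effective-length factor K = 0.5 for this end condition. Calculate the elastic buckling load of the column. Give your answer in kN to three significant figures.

I = a⁴/12 = 26.6⁴/12 = 4.172×10^4 mm⁴
I = 4.172×10^4 mm⁴ = 4.172×10^-8 m⁴
Effective length L_e = K·L = 0.5 × 3.54 = 1.770 m
P_cr = π²EI / L_e² = π² × 107×10⁹ × 4.172×10^-8 / 1.770² = 1.406×10^4 N

P_cr ≈ 14.1 kN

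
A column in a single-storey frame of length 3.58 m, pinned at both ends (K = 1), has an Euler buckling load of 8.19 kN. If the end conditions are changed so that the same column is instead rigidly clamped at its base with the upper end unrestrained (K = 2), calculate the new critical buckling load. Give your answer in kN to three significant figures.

P_cr ∝ 1/K², so P_cr,new = P_cr,old × (K_old/K_new)² = 8.19 × (1/2)²
= 8.19 × 0.2500 = 2.05 kN

P_cr ≈ 2.05 kN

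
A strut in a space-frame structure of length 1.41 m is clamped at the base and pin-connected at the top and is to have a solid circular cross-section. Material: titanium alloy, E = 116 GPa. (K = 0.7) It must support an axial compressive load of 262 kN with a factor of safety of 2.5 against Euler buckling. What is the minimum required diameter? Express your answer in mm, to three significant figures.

d ≈ 58.0 mm

Required P_cr = n·P = 2.5 × 262 = 655.0 kN
L_e = K·L = 0.7 × 1.41 = 0.9870 m
Required I = P_cr·L_e²/(π²E) = 6.550×10^5 × 0.9870² / (π² × 1.16×10^11) = 5.573×10^-7 m⁴
I_req = 5.573×10^5 mm⁴
Solid circle: I = πd⁴/64  ⇒  d = (64I/π)^(1/4) = (64×5.573×10^5/π)^(1/4) = 58.0 mm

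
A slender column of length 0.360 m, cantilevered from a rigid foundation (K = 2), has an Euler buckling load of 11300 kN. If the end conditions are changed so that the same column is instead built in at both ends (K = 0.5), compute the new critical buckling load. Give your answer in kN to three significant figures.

P_cr ≈ 181000 kN

P_cr ∝ 1/K², so P_cr,new = P_cr,old × (K_old/K_new)² = 11300 × (2/0.5)²
= 11300 × 16.00 = 181000 kN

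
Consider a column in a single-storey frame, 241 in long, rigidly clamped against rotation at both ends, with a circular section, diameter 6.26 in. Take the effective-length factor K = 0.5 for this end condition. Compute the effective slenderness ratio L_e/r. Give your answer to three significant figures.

λ ≈ 77.0

For a solid circle r = d/4 = 6.26/4 = 1.565 in
L_e = K·L = 0.5 × 241 = 120.5 in
λ = L_e / r_min = 120.50 / 1.565 = 77.0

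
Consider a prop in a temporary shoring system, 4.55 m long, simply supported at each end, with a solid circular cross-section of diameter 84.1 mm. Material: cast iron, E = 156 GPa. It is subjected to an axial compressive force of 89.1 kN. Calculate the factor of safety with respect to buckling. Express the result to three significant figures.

n ≈ 2.05

I = πd⁴/64 = π×84.1⁴/64 = 2.456×10^6 mm⁴
I = 2.456×10^6 mm⁴ = 2.456×10^-6 m⁴
Effective length L_e = K·L = 1 × 4.55 = 4.550 m
P_cr = π²EI / L_e² = π² × 156×10⁹ × 2.456×10^-6 / 4.550² = 1.826×10^5 N
Factor of safety n = P_cr / P = 182.62 / 89.1 = 2.05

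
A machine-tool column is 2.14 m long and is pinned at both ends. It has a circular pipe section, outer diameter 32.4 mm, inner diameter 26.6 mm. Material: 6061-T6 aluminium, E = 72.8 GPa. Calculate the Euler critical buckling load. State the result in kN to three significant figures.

d_o = 32.4 mm, d_i = 26.6 mm
I = π(d_o⁴ − d_i⁴)/64 = π(32.4⁴ − 26.60⁴)/64 = 2.952×10^4 mm⁴
I = 2.952×10^4 mm⁴ = 2.952×10^-8 m⁴
Effective length L_e = K·L = 1 × 2.14 = 2.140 m
P_cr = π²EI / L_e² = π² × 72.8×10⁹ × 2.952×10^-8 / 2.140² = 4.631×10^3 N

P_cr ≈ 4.63 kN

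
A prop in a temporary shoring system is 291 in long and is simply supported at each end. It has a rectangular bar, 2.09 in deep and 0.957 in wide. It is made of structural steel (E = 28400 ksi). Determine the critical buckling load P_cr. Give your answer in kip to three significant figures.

Buckling occurs about the weak axis: I_min = h·b³/12 with b = 0.957 in (the shorter side).
I_min = 2.09×0.957³/12 = 0.1527 in⁴
Effective length L_e = K·L = 1 × 291 = 291.0 in
P_cr = π²EI / L_e² = π² × 28400×10³ × 0.1527 / 291.0² = 505.3 lb

P_cr ≈ 0.505 kip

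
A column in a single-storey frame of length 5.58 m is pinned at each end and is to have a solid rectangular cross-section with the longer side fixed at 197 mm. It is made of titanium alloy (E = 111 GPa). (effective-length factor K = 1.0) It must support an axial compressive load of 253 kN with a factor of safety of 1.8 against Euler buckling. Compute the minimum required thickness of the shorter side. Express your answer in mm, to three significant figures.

Required P_cr = n·P = 1.8 × 253 = 455.4 kN
L_e = K·L = 1 × 5.58 = 5.580 m
Required I = P_cr·L_e²/(π²E) = 4.554×10^5 × 5.580² / (π² × 1.11×10^11) = 1.294×10^-5 m⁴
I_req = 1.294×10^7 mm⁴
Rectangle, weak axis: I_min = h·b³/12 with h = 197 mm fixed  ⇒  b = (12I/h)^(1/3) = 92.4 mm

b ≈ 92.4 mm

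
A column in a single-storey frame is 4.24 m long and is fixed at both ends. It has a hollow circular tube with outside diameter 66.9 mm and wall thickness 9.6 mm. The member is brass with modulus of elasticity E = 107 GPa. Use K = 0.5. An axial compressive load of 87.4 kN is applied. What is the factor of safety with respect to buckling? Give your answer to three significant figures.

Inner diameter d_i = 66.9 − 2×9.6 = 47.70 mm
I = π(d_o⁴ − d_i⁴)/64 = π(66.9⁴ − 47.70⁴)/64 = 7.292×10^5 mm⁴
I = 7.292×10^5 mm⁴ = 7.292×10^-7 m⁴
Effective length L_e = K·L = 0.5 × 4.24 = 2.120 m
P_cr = π²EI / L_e² = π² × 107×10⁹ × 7.292×10^-7 / 2.120² = 1.713×10^5 N
Factor of safety n = P_cr / P = 171.33 / 87.4 = 1.96

n ≈ 1.96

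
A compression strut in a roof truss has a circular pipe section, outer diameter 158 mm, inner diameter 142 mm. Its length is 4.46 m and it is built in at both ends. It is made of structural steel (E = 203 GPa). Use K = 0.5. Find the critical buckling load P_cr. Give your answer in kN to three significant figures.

P_cr ≈ 4280 kN

d_o = 158 mm, d_i = 142 mm
I = π(d_o⁴ − d_i⁴)/64 = π(158⁴ − 142.0⁴)/64 = 1.063×10^7 mm⁴
I = 1.063×10^7 mm⁴ = 1.063×10^-5 m⁴
Effective length L_e = K·L = 0.5 × 4.46 = 2.230 m
P_cr = π²EI / L_e² = π² × 203×10⁹ × 1.063×10^-5 / 2.230² = 4.284×10^6 N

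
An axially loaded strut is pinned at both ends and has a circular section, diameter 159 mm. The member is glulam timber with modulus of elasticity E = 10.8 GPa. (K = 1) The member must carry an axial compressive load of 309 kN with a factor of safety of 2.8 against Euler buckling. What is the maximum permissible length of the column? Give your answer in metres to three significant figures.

I = πd⁴/64 = π×159⁴/64 = 3.137×10^7 mm⁴
I = 3.137×10^-5 m⁴
Required critical load P_cr = n·P = 2.8 × 309 = 865.2 kN = 8.652×10^5 N
From P_cr = π²EI/(K·L)²:  L = (1/K)·√(π²EI/P_cr) = (1/1)·√(π²×1.08×10^10×3.137×10^-5/8.652×10^5)
L = 1.97 m

L_max ≈ 1.97 m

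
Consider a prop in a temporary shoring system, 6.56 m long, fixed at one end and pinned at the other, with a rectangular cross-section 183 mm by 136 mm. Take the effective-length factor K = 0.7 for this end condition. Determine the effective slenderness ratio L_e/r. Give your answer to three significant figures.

λ ≈ 117

For a rectangle r_min = b/√12 = 136/√12 = 39.26 mm
L_e = K·L = 0.7 × 6.56 m = 4.592 m = 4592.0 mm
λ = L_e / r_min = 4592.0 / 39.26 = 117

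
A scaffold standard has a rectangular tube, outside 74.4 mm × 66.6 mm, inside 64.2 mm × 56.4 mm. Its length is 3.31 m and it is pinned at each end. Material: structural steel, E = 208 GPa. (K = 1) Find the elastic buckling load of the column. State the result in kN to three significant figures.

P_cr ≈ 163 kN

Weak-axis I_min = (h_o·b_o³ − h_i·b_i³)/12 with b_o = 66.6, b_i = 56.40 mm (shorter outer/inner sides).
I_min = (74.4×66.6³ − 64.20×56.40³)/12 = 8.717×10^5 mm⁴
I = 8.717×10^5 mm⁴ = 8.717×10^-7 m⁴
Effective length L_e = K·L = 1 × 3.31 = 3.310 m
P_cr = π²EI / L_e² = π² × 208×10⁹ × 8.717×10^-7 / 3.310² = 1.633×10^5 N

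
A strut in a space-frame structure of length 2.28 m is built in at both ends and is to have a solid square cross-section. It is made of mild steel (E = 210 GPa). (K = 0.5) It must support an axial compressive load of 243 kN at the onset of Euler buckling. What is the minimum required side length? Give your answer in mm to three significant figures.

a ≈ 36.8 mm

L_e = K·L = 0.5 × 2.28 = 1.140 m
Required I = P_cr·L_e²/(π²E) = 2.430×10^5 × 1.140² / (π² × 2.10×10^11) = 1.524×10^-7 m⁴
I_req = 1.524×10^5 mm⁴
Solid square: I = a⁴/12  ⇒  a = (12I)^(1/4) = (12×1.524×10^5)^(1/4) = 36.8 mm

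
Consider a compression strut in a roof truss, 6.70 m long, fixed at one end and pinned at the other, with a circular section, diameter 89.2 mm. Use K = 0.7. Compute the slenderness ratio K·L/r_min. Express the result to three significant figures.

For a solid circle r = d/4 = 89.2/4 = 22.30 mm
L_e = K·L = 0.7 × 6.70 m = 4.690 m = 4690.0 mm
λ = L_e / r_min = 4690.0 / 22.30 = 210

λ ≈ 210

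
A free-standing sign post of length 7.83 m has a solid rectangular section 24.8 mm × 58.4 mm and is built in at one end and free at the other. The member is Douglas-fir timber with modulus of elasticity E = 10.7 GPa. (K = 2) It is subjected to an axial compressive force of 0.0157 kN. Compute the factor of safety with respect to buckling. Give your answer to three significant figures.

Buckling occurs about the weak axis: I_min = h·b³/12 with b = 24.8 mm (the shorter side).
I_min = 58.4×24.8³/12 = 7.423×10^4 mm⁴
I = 7.423×10^4 mm⁴ = 7.423×10^-8 m⁴
Effective length L_e = K·L = 2 × 7.83 = 15.66 m
P_cr = π²EI / L_e² = π² × 10.7×10⁹ × 7.423×10^-8 / 15.66² = 31.97 N
Factor of safety n = P_cr / P = 0.031966 / 0.0157 = 2.04

n ≈ 2.04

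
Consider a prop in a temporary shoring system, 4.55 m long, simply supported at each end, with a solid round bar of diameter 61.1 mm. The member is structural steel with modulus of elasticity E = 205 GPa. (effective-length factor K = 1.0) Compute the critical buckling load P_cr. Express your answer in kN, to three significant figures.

I = πd⁴/64 = π×61.1⁴/64 = 6.841×10^5 mm⁴
I = 6.841×10^5 mm⁴ = 6.841×10^-7 m⁴
Effective length L_e = K·L = 1 × 4.55 = 4.550 m
P_cr = π²EI / L_e² = π² × 205×10⁹ × 6.841×10^-7 / 4.550² = 6.686×10^4 N

P_cr ≈ 66.9 kN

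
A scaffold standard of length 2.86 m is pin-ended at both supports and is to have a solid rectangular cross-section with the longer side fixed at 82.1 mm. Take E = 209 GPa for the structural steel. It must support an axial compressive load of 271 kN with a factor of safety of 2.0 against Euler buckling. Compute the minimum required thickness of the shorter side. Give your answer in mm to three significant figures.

b ≈ 68.0 mm

Required P_cr = n·P = 2.0 × 271 = 542.0 kN
L_e = K·L = 1 × 2.86 = 2.860 m
Required I = P_cr·L_e²/(π²E) = 5.420×10^5 × 2.860² / (π² × 2.09×10^11) = 2.149×10^-6 m⁴
I_req = 2.149×10^6 mm⁴
Rectangle, weak axis: I_min = h·b³/12 with h = 82.1 mm fixed  ⇒  b = (12I/h)^(1/3) = 68.0 mm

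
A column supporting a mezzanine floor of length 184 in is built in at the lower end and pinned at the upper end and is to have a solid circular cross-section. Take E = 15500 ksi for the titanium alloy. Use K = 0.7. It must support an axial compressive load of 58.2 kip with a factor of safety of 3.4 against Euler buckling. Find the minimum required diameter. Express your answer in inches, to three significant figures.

d ≈ 4.57 in

Required P_cr = n·P = 3.4 × 58.2 = 197.9 kip
L_e = K·L = 0.7 × 184 = 128.8 in
Required I = P_cr·L_e²/(π²E) = 1.979×10^5 × 128.8² / (π² × 1.55×10^7) = 21.46 in⁴
Solid circle: I = πd⁴/64  ⇒  d = (64I/π)^(1/4) = (64×21.46/π)^(1/4) = 4.57 in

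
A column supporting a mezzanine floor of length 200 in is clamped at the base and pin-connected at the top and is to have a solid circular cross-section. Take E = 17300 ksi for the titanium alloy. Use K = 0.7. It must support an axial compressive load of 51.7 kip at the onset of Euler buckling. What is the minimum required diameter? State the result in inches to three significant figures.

L_e = K·L = 0.7 × 200 = 140.0 in
Required I = P_cr·L_e²/(π²E) = 5.170×10^4 × 140.0² / (π² × 1.73×10^7) = 5.935 in⁴
Solid circle: I = πd⁴/64  ⇒  d = (64I/π)^(1/4) = (64×5.935/π)^(1/4) = 3.32 in

d ≈ 3.32 in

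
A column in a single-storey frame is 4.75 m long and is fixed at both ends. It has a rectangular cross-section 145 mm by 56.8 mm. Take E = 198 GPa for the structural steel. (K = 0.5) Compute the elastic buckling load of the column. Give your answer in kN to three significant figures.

Buckling occurs about the weak axis: I_min = h·b³/12 with b = 56.8 mm (the shorter side).
I_min = 145×56.8³/12 = 2.214×10^6 mm⁴
I = 2.214×10^6 mm⁴ = 2.214×10^-6 m⁴
Effective length L_e = K·L = 0.5 × 4.75 = 2.375 m
P_cr = π²EI / L_e² = π² × 198×10⁹ × 2.214×10^-6 / 2.375² = 7.671×10^5 N

P_cr ≈ 767 kN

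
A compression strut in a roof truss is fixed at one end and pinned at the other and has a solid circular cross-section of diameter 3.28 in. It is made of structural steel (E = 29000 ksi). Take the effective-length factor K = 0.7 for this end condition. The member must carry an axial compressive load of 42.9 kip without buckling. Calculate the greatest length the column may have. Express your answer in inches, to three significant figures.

I = πd⁴/64 = π×3.28⁴/64 = 5.682 in⁴
At the buckling limit P_cr = P = 4.290×10^4 lb
From P_cr = π²EI/(K·L)²:  L = (1/K)·√(π²EI/P_cr) = (1/0.7)·√(π²×2.90×10^7×5.682/4.290×10^4)
L = 278 in

L_max ≈ 278 in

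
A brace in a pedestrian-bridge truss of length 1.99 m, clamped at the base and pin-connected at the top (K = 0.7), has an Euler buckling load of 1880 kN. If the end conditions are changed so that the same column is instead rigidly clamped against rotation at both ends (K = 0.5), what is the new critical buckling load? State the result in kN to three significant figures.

P_cr ∝ 1/K², so P_cr,new = P_cr,old × (K_old/K_new)² = 1880 × (0.7/0.5)²
= 1880 × 1.960 = 3680 kN

P_cr ≈ 3680 kN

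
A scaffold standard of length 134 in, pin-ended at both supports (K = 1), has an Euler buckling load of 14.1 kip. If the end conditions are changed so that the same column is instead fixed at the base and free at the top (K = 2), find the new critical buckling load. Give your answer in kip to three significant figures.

P_cr ≈ 3.52 kip

P_cr ∝ 1/K², so P_cr,new = P_cr,old × (K_old/K_new)² = 14.1 × (1/2)²
= 14.1 × 0.2500 = 3.52 kip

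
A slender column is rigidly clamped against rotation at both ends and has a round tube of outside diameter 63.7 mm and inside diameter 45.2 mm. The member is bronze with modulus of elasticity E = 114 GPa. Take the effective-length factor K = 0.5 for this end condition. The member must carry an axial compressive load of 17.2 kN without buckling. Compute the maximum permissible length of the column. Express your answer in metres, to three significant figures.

d_o = 63.7 mm, d_i = 45.2 mm
I = π(d_o⁴ − d_i⁴)/64 = π(63.7⁴ − 45.20⁴)/64 = 6.033×10^5 mm⁴
I = 6.033×10^-7 m⁴
At the buckling limit P_cr = P = 1.720×10^4 N
From P_cr = π²EI/(K·L)²:  L = (1/K)·√(π²EI/P_cr) = (1/0.5)·√(π²×1.14×10^11×6.033×10^-7/1.720×10^4)
L = 12.6 m

L_max ≈ 12.6 m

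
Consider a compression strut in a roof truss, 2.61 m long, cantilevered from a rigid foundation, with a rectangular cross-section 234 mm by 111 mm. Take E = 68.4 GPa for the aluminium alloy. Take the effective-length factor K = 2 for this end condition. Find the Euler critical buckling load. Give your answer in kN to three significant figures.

P_cr ≈ 661 kN

Buckling occurs about the weak axis: I_min = h·b³/12 with b = 111 mm (the shorter side).
I_min = 234×111³/12 = 2.667×10^7 mm⁴
I = 2.667×10^7 mm⁴ = 2.667×10^-5 m⁴
Effective length L_e = K·L = 2 × 2.61 = 5.220 m
P_cr = π²EI / L_e² = π² × 68.4×10⁹ × 2.667×10^-5 / 5.220² = 6.607×10^5 N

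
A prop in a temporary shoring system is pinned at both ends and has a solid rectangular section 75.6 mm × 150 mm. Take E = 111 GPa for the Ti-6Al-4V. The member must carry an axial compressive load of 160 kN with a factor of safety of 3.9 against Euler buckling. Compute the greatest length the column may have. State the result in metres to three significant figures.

Buckling occurs about the weak axis: I_min = h·b³/12 with b = 75.6 mm (the shorter side).
I_min = 150×75.6³/12 = 5.401×10^6 mm⁴
I = 5.401×10^-6 m⁴
Required critical load P_cr = n·P = 3.9 × 160 = 624.0 kN = 6.240×10^5 N
From P_cr = π²EI/(K·L)²:  L = (1/K)·√(π²EI/P_cr) = (1/1)·√(π²×1.11×10^11×5.401×10^-6/6.240×10^5)
L = 3.08 m

L_max ≈ 3.08 m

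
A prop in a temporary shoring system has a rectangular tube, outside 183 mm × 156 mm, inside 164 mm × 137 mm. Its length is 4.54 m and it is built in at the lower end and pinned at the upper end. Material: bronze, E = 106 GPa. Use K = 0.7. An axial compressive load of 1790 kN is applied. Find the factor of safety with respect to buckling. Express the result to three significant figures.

n ≈ 1.32

Weak-axis I_min = (h_o·b_o³ − h_i·b_i³)/12 with b_o = 156, b_i = 137.0 mm (shorter outer/inner sides).
I_min = (183×156³ − 164.0×137.0³)/12 = 2.275×10^7 mm⁴
I = 2.275×10^7 mm⁴ = 2.275×10^-5 m⁴
Effective length L_e = K·L = 0.7 × 4.54 = 3.178 m
P_cr = π²EI / L_e² = π² × 106×10⁹ × 2.275×10^-5 / 3.178² = 2.357×10^6 N
Factor of safety n = P_cr / P = 2356.9 / 1790 = 1.32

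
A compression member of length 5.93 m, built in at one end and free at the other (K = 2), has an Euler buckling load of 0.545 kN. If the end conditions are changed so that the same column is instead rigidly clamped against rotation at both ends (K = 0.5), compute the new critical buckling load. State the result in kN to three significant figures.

P_cr ≈ 8.72 kN

P_cr ∝ 1/K², so P_cr,new = P_cr,old × (K_old/K_new)² = 0.545 × (2/0.5)²
= 0.545 × 16.00 = 8.72 kN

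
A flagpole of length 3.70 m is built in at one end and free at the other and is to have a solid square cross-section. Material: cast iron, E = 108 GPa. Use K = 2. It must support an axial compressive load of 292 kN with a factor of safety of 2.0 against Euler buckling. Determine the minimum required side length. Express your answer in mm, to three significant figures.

a ≈ 138 mm

Required P_cr = n·P = 2.0 × 292 = 584.0 kN
L_e = K·L = 2 × 3.70 = 7.400 m
Required I = P_cr·L_e²/(π²E) = 5.840×10^5 × 7.400² / (π² × 1.08×10^11) = 3.000×10^-5 m⁴
I_req = 3.000×10^7 mm⁴
Solid square: I = a⁴/12  ⇒  a = (12I)^(1/4) = (12×3.000×10^7)^(1/4) = 138 mm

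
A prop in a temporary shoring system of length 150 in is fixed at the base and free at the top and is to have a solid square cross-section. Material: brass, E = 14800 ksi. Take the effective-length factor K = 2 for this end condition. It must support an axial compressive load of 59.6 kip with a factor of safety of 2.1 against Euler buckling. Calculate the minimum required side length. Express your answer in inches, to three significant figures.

a ≈ 5.52 in

Required P_cr = n·P = 2.1 × 59.6 = 125.2 kip
L_e = K·L = 2 × 150 = 300.0 in
Required I = P_cr·L_e²/(π²E) = 1.252×10^5 × 300.0² / (π² × 1.48×10^7) = 77.12 in⁴
Solid square: I = a⁴/12  ⇒  a = (12I)^(1/4) = (12×77.12)^(1/4) = 5.52 in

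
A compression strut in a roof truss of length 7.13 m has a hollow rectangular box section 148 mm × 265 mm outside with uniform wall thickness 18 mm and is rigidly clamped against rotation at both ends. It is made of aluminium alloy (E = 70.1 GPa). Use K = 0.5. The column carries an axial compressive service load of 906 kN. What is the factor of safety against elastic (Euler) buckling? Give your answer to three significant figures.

Inner dimensions: h_i = 265 − 2×18 = 229.0 mm, b_i = 148 − 2×18 = 112.0 mm
Weak-axis I_min = (h_o·b_o³ − h_i·b_i³)/12 with b_o = 148, b_i = 112.0 mm (shorter outer/inner sides).
I_min = (265×148³ − 229.0×112.0³)/12 = 4.478×10^7 mm⁴
I = 4.478×10^7 mm⁴ = 4.478×10^-5 m⁴
Effective length L_e = K·L = 0.5 × 7.13 = 3.565 m
P_cr = π²EI / L_e² = π² × 70.1×10⁹ × 4.478×10^-5 / 3.565² = 2.438×10^6 N
Factor of safety n = P_cr / P = 2437.7 / 906 = 2.69

n ≈ 2.69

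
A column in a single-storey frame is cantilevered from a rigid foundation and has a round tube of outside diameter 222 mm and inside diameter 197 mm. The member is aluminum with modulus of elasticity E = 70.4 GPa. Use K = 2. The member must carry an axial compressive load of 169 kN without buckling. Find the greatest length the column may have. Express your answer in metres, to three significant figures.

L_max ≈ 6.82 m

d_o = 222 mm, d_i = 197 mm
I = π(d_o⁴ − d_i⁴)/64 = π(222⁴ − 197.0⁴)/64 = 4.530×10^7 mm⁴
I = 4.530×10^-5 m⁴
At the buckling limit P_cr = P = 1.690×10^5 N
From P_cr = π²EI/(K·L)²:  L = (1/K)·√(π²EI/P_cr) = (1/2)·√(π²×7.04×10^10×4.530×10^-5/1.690×10^5)
L = 6.82 m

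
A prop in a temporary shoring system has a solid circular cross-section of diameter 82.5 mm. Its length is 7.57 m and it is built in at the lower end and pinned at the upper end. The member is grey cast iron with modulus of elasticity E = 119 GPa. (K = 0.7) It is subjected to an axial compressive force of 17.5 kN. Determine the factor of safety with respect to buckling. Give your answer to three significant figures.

n ≈ 5.44

I = πd⁴/64 = π×82.5⁴/64 = 2.274×10^6 mm⁴
I = 2.274×10^6 mm⁴ = 2.274×10^-6 m⁴
Effective length L_e = K·L = 0.7 × 7.57 = 5.299 m
P_cr = π²EI / L_e² = π² × 119×10⁹ × 2.274×10^-6 / 5.299² = 9.511×10^4 N
Factor of safety n = P_cr / P = 95.114 / 17.5 = 5.44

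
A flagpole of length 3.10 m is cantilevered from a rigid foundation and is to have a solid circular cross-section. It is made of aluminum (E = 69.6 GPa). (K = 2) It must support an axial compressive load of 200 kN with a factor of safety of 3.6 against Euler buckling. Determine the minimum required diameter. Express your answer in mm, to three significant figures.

Required P_cr = n·P = 3.6 × 200 = 720.0 kN
L_e = K·L = 2 × 3.10 = 6.200 m
Required I = P_cr·L_e²/(π²E) = 7.200×10^5 × 6.200² / (π² × 6.96×10^10) = 4.029×10^-5 m⁴
I_req = 4.029×10^7 mm⁴
Solid circle: I = πd⁴/64  ⇒  d = (64I/π)^(1/4) = (64×4.029×10^7/π)^(1/4) = 169 mm

d ≈ 169 mm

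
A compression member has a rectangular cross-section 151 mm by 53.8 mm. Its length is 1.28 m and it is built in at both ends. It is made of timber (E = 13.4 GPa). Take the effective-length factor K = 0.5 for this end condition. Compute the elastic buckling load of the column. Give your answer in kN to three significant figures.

P_cr ≈ 633 kN

Buckling occurs about the weak axis: I_min = h·b³/12 with b = 53.8 mm (the shorter side).
I_min = 151×53.8³/12 = 1.959×10^6 mm⁴
I = 1.959×10^6 mm⁴ = 1.959×10^-6 m⁴
Effective length L_e = K·L = 0.5 × 1.28 = 0.6400 m
P_cr = π²EI / L_e² = π² × 13.4×10⁹ × 1.959×10^-6 / 0.6400² = 6.327×10^5 N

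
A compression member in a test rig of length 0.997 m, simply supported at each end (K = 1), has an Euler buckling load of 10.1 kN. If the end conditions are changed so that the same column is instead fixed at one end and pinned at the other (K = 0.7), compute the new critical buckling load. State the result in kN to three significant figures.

P_cr ≈ 20.6 kN

P_cr ∝ 1/K², so P_cr,new = P_cr,old × (K_old/K_new)² = 10.1 × (1/0.7)²
= 10.1 × 2.041 = 20.6 kN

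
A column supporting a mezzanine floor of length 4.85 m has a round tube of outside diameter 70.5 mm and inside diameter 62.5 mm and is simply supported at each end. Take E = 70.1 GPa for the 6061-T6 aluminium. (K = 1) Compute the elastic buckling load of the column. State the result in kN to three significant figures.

d_o = 70.5 mm, d_i = 62.5 mm
I = π(d_o⁴ − d_i⁴)/64 = π(70.5⁴ − 62.50⁴)/64 = 4.636×10^5 mm⁴
I = 4.636×10^5 mm⁴ = 4.636×10^-7 m⁴
Effective length L_e = K·L = 1 × 4.85 = 4.850 m
P_cr = π²EI / L_e² = π² × 70.1×10⁹ × 4.636×10^-7 / 4.850² = 1.364×10^4 N

P_cr ≈ 13.6 kN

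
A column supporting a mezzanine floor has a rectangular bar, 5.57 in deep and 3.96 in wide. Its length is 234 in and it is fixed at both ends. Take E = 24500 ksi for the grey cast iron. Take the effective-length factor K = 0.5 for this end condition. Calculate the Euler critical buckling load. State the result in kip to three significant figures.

P_cr ≈ 509 kip

Buckling occurs about the weak axis: I_min = h·b³/12 with b = 3.96 in (the shorter side).
I_min = 5.57×3.96³/12 = 28.82 in⁴
Effective length L_e = K·L = 0.5 × 234 = 117.0 in
P_cr = π²EI / L_e² = π² × 24500×10³ × 28.82 / 117.0² = 5.092×10^5 lb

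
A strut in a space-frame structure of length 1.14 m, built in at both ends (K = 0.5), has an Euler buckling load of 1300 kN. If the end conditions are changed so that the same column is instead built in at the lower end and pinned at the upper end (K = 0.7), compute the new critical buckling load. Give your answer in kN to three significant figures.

P_cr ∝ 1/K², so P_cr,new = P_cr,old × (K_old/K_new)² = 1300 × (0.5/0.7)²
= 1300 × 0.5102 = 663 kN

P_cr ≈ 663 kN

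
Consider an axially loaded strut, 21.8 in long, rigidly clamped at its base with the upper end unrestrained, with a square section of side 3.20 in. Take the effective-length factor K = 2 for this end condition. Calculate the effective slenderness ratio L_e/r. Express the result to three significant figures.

For a square r = a/√12 = 3.20/√12 = 0.9238 in
L_e = K·L = 2 × 21.8 = 43.60 in
λ = L_e / r_min = 43.600 / 0.9238 = 47.2

λ ≈ 47.2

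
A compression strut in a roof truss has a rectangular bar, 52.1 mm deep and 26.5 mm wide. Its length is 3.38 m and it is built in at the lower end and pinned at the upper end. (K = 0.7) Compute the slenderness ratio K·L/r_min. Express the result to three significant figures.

Buckling occurs about the weak axis: I_min = h·b³/12 with b = 26.5 mm (the shorter side).
I_min = 52.1×26.5³/12 = 8.080×10^4 mm⁴
A = 1.381×10^3 mm²;  r_min = √(I/A) = √(8.080×10^4/1.381×10^3) = 7.650 mm
L_e = K·L = 0.7 × 3.38 m = 2.366 m = 2366.0 mm
λ = L_e / r_min = 2366.0 / 7.650 = 309

λ ≈ 309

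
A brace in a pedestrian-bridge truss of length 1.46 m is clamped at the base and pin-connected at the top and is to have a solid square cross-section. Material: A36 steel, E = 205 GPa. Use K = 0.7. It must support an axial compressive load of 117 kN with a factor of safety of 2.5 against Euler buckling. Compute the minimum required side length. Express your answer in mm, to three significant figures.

Required P_cr = n·P = 2.5 × 117 = 292.5 kN
L_e = K·L = 0.7 × 1.46 = 1.022 m
Required I = P_cr·L_e²/(π²E) = 2.925×10^5 × 1.022² / (π² × 2.05×10^11) = 1.510×10^-7 m⁴
I_req = 1.510×10^5 mm⁴
Solid square: I = a⁴/12  ⇒  a = (12I)^(1/4) = (12×1.510×10^5)^(1/4) = 36.7 mm

a ≈ 36.7 mm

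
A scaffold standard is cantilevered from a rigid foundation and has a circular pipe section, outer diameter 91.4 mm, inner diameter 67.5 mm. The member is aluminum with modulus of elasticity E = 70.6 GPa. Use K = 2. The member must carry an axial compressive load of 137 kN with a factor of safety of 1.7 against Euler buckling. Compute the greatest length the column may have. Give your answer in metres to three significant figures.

d_o = 91.4 mm, d_i = 67.5 mm
I = π(d_o⁴ − d_i⁴)/64 = π(91.4⁴ − 67.50⁴)/64 = 2.407×10^6 mm⁴
I = 2.407×10^-6 m⁴
Required critical load P_cr = n·P = 1.7 × 137 = 232.9 kN = 2.329×10^5 N
From P_cr = π²EI/(K·L)²:  L = (1/K)·√(π²EI/P_cr) = (1/2)·√(π²×7.06×10^10×2.407×10^-6/2.329×10^5)
L = 1.34 m

L_max ≈ 1.34 m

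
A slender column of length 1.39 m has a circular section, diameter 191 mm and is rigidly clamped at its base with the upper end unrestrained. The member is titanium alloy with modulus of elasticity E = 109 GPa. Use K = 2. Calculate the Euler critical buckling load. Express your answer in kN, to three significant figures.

I = πd⁴/64 = π×191⁴/64 = 6.533×10^7 mm⁴
I = 6.533×10^7 mm⁴ = 6.533×10^-5 m⁴
Effective length L_e = K·L = 2 × 1.39 = 2.780 m
P_cr = π²EI / L_e² = π² × 109×10⁹ × 6.533×10^-5 / 2.780² = 9.094×10^6 N

P_cr ≈ 9090 kN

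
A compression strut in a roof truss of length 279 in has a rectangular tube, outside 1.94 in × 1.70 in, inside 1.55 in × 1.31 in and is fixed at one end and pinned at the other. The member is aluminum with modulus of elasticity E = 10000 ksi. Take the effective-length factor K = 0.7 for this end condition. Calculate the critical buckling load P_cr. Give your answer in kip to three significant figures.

P_cr ≈ 1.30 kip

Weak-axis I_min = (h_o·b_o³ − h_i·b_i³)/12 with b_o = 1.70, b_i = 1.310 in (shorter outer/inner sides).
I_min = (1.94×1.70³ − 1.550×1.310³)/12 = 0.5039 in⁴
Effective length L_e = K·L = 0.7 × 279 = 195.3 in
P_cr = π²EI / L_e² = π² × 10000×10³ × 0.5039 / 195.3² = 1.304×10^3 lb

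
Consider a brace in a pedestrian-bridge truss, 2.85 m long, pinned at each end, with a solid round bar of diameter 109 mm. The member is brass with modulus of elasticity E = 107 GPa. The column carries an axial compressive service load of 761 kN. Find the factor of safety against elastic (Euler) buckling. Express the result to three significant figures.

I = πd⁴/64 = π×109⁴/64 = 6.929×10^6 mm⁴
I = 6.929×10^6 mm⁴ = 6.929×10^-6 m⁴
Effective length L_e = K·L = 1 × 2.85 = 2.850 m
P_cr = π²EI / L_e² = π² × 107×10⁹ × 6.929×10^-6 / 2.850² = 9.009×10^5 N
Factor of safety n = P_cr / P = 900.89 / 761 = 1.18

n ≈ 1.18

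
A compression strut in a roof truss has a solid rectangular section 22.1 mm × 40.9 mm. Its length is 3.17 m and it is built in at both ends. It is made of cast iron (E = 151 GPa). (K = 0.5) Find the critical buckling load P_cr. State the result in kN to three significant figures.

P_cr ≈ 21.8 kN

Buckling occurs about the weak axis: I_min = h·b³/12 with b = 22.1 mm (the shorter side).
I_min = 40.9×22.1³/12 = 3.679×10^4 mm⁴
I = 3.679×10^4 mm⁴ = 3.679×10^-8 m⁴
Effective length L_e = K·L = 0.5 × 3.17 = 1.585 m
P_cr = π²EI / L_e² = π² × 151×10⁹ × 3.679×10^-8 / 1.585² = 2.182×10^4 N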